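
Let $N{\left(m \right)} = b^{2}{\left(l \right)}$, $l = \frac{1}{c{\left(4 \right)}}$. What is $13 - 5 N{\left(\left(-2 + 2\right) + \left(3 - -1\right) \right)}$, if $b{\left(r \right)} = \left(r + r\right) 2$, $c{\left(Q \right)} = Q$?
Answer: $8$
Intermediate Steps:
$l = \frac{1}{4} \approx 0.25$
$b{\left(r \right)} = 4 r$ ($b{\left(r \right)} = 2 r 2 = 4 r$)
$N{\left(m \right)} = 1$ ($N{\left(m \right)} = \left(4 \cdot \frac{1}{4}\right)^{2} = 1^{2} = 1$)
$13 - 5 N{\left(\left(-2 + 2\right) + \left(3 - -1\right) \right)} = 13 - 5 = 8$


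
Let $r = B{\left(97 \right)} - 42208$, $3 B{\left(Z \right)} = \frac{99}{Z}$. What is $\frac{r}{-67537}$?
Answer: $\frac{4094143}{6551089} \approx 0.62496$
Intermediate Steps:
$B{\left(Z \right)} = \frac{33}{Z}$ ($B{\left(Z \right)} = \frac{99 \frac{1}{Z}}{3} = \frac{33}{Z}$)
$r = - \frac{4094143}{97}$ ($r = \frac{33}{97} - 42208 = - \frac{4094143}{97} \approx -42208.0$)
$\frac{r}{-67537} = - \frac{4094143}{97 \left(-67537\right)} = \left(- \frac{4094143}{97}\right) \left(- \frac{1}{67537}\right) = \frac{4094143}{6551089}$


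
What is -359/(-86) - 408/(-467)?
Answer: 202741/40162 ≈ 5.0481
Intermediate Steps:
-359/(-86) - 408/(-467) = -359*(-1/86) - 408*(-1/467) = 359/86 + 408/467 = 202741/40162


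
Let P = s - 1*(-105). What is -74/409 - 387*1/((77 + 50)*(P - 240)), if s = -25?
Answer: -1345397/8310880 ≈ -0.16188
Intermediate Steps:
P = 80 (P = -25 - 1*(-105) = -25 + 105 = 80)
-74/409 - 387*1/((77 + 50)*(P - 240)) = -74/409 - 387*1/((77 + 50)*(80 - 240)) = -74*1/409 - 387/((-160*127)) = -74/409 - 387/(-20320) = -74/409 - 387*(-1/20320) = -74/409 + 387/20320 = -1345397/8310880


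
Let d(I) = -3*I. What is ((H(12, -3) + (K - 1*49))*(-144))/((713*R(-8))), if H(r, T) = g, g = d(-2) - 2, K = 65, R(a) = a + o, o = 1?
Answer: 2880/4991 ≈ 0.57704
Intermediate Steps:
R(a) = 1 + a (R(a) = a + 1 = 1 + a)
g = 4 (g = -3*(-2) - 2 = 6 - 2 = 4)
H(r, T) = 4
((H(12, -3) + (K - 1*49))*(-144))/((713*R(-8))) = ((4 + (65 - 1*49))*(-144))/((713*(1 - 8))) = ((4 + (65 - 49))*(-144))/((713*(-7))) = ((4 + 16)*(-144))/(-4991) = (20*(-144))*(-1/4991) = -2880*(-1/4991) = 2880/4991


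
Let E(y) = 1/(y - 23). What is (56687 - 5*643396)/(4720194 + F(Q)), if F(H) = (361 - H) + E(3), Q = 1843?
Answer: -63205860/94374239 ≈ -0.66974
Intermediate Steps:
E(y) = 1/(-23 + y)
F(H) = 7219/20 - H (F(H) = (361 - H) + 1/(-23 + 3) = (361 - H) + 1/(-20) = (361 - H) - 1/20 = 7219/20 - H)
(56687 - 5*643396)/(4720194 + F(Q)) = (56687 - 5*643396)/(4720194 + (7219/20 - 1*1843)) = (56687 - 3216980)/(4720194 + (7219/20 - 1843)) = -3160293/(4720194 - 29641/20) = -3160293/94374239/20 = -3160293*20/94374239 = -63205860/94374239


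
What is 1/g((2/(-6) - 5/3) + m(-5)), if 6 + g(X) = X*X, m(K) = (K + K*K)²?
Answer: 1/158398 ≈ 6.3132e-6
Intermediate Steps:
m(K) = (K + K²)²
g(X) = -6 + X² (g(X) = -6 + X*X = -6 + X²)
1/g((2/(-6) - 5/3) + m(-5)) = 1/(-6 + ((2/(-6) - 5/3) + (-5)²*(1 - 5)²)²) = 1/(-6 + ((2*(-⅙) - 5*⅓) + 25*(-4)²)²) = 1/(-6 + ((-⅓ - 5/3) + 25*16)²) = 1/(-6 + (-2 + 400)²) = 1/(-6 + 398²) = 1/(-6 + 158404) = 1/158398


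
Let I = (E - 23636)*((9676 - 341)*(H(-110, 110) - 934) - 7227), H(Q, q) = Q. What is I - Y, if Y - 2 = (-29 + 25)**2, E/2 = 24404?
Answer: -245501685342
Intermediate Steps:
E = 48808 (E = 2*24404 = 48808)
Y = 18 (Y = 2 + (-29 + 25)**2 = 2 + (-4)**2 = 2 + 16 = 18)
I = -245501685324 (I = (48808 - 23636)*((9676 - 341)*(-110 - 934) - 7227) = 25172*(9335*(-1044) - 7227) = 25172*(-9745740 - 7227) = 25172*(-9752967) = -245501685324)
I - Y = -245501685324 - 1*18 = -245501685324 - 18 = -245501685342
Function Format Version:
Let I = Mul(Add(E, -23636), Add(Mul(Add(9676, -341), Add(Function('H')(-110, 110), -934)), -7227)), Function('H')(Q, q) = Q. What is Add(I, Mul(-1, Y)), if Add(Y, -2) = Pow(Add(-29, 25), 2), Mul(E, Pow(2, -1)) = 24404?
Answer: -245501685342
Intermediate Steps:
E = 48808 (E = Mul(2, 24404) = 48808)
Y = 18 (Y = Add(2, Pow(Add(-29, 25), 2)) = Add(2, Pow(-4, 2)) = Add(2, 16) = 18)
I = -245501685324 (I = Mul(Add(48808, -23636), Add(Mul(Add(9676, -341), Add(-110, -934)), -7227)) = Mul(25172, Add(Mul(9335, -1044), -7227)) = Mul(25172, Add(-9745740, -7227)) = Mul(25172, -9752967) = -245501685324)
Add(I, Mul(-1, Y)) = Add(-245501685324, Mul(-1, 18)) = Add(-245501685324, -18) = -245501685342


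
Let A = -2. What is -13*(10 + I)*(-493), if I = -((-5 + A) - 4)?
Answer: 134589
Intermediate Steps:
I = 11 (I = -((-5 - 2) - 4) = -(-7 - 4) = -1*(-11) = 11)
-13*(10 + I)*(-493) = -13*(10 + 11)*(-493) = -13*21*(-493) = -273*(-493) = 134589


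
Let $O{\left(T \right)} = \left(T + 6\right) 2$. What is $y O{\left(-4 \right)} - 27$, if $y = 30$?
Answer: $93$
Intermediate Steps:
$O{\left(T \right)} = 12 + 2 T$ ($O{\left(T \right)} = \left(6 + T\right) 2 = 12 + 2 T$)
$y O{\left(-4 \right)} - 27 = 30 \left(12 + 2 \left(-4\right)\right) - 27 = 30 \left(12 - 8\right) - 27 = 30 \cdot 4 - 27 = 120 - 27 = 93$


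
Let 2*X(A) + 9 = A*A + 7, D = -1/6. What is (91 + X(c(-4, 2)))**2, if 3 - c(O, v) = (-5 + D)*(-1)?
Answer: 44209201/5184 ≈ 8528.0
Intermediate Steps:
D = -1/6 (D = -1*1/6 = -1/6 ≈ -0.16667)
c(O, v) = -13/6 (c(O, v) = 3 - (-5 - 1/6)*(-1) = 3 - (-31)*(-1)/6 = 3 - 1*31/6 = 3 - 31/6 = -13/6)
X(A) = -1 + A**2/2 (X(A) = -9/2 + (A*A + 7)/2 = -9/2 + (A**2 + 7)/2 = -9/2 + (7 + A**2)/2 = -9/2 + (7/2 + A**2/2) = -1 + A**2/2)
(91 + X(c(-4, 2)))**2 = (91 + (-1 + (-13/6)**2/2))**2 = (91 + (-1 + (1/2)*(169/36)))**2 = (91 + (-1 + 169/72))**2 = (91 + 97/72)**2 = (6649/72)**2 = 44209201/5184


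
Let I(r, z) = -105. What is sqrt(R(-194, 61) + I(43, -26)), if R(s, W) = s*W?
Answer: I*sqrt(11939) ≈ 109.27*I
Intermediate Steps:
R(s, W) = W*s
sqrt(R(-194, 61) + I(43, -26)) = sqrt(61*(-194) - 105) = sqrt(-11834 - 105) = sqrt(-11939) = I*sqrt(11939)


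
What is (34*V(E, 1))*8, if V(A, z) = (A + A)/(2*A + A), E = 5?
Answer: 544/3 ≈ 181.33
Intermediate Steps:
V(A, z) = 2/3 (V(A, z) = (2*A)/((3*A)) = (2*A)*(1/(3*A)) = 2/3)
(34*V(E, 1))*8 = (34*(2/3))*8 = (68/3)*8 = 544/3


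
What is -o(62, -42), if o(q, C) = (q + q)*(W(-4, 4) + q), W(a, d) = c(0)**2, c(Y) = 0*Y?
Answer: -7688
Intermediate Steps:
c(Y) = 0
W(a, d) = 0 (W(a, d) = 0**2 = 0)
o(q, C) = 2*q**2 (o(q, C) = (q + q)*(0 + q) = (2*q)*q = 2*q**2)
-o(62, -42) = -2*62**2 = -2*3844 = -1*7688 = -7688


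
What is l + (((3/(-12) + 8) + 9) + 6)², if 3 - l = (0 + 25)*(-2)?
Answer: 9129/16 ≈ 570.56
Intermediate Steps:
l = 53 (l = 3 - (0 + 25)*(-2) = 3 - 25*(-2) = 3 - 1*(-50) = 3 + 50 = 53)
l + (((3/(-12) + 8) + 9) + 6)² = 53 + (((3/(-12) + 8) + 9) + 6)² = 53 + (((3*(-1/12) + 8) + 9) + 6)² = 53 + (((-¼ + 8) + 9) + 6)² = 53 + ((31/4 + 9) + 6)² = 53 + (67/4 + 6)² = 53 + (91/4)² = 53 + 8281/16 = 9129/16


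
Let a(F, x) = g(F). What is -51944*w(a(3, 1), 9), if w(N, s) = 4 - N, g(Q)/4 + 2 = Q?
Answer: 0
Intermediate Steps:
g(Q) = -8 + 4*Q
a(F, x) = -8 + 4*F
-51944*w(a(3, 1), 9) = -51944*(4 - (-8 + 4*3)) = -51944*(4 - (-8 + 12)) = -51944*(4 - 1*4) = -51944*(4 - 4) = -51944*0 = 0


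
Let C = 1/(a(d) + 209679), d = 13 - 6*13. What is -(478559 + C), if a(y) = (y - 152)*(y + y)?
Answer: -113843921952/237889 ≈ -4.7856e+5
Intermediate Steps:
d = -65 (d = 13 - 78 = -65)
a(y) = 2*y*(-152 + y) (a(y) = (-152 + y)*(2*y) = 2*y*(-152 + y))
C = 1/237889 (C = 1/(2*(-65)*(-152 - 65) + 209679) = 1/(2*(-65)*(-217) + 209679) = 1/(28210 + 209679) = 1/237889 ≈ 4.2036e-6)
-(478559 + C) = -(478559 + 1/237889) = -1*113843921952/237889 = -113843921952/237889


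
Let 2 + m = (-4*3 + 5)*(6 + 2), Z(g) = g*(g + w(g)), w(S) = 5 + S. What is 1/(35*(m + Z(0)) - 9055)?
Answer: -1/11085 ≈ -9.0212e-5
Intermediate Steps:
Z(g) = g*(5 + 2*g) (Z(g) = g*(g + (5 + g)) = g*(5 + 2*g))
m = -58 (m = -2 + (-4*3 + 5)*(6 + 2) = -2 + (-12 + 5)*8 = -2 - 7*8 = -2 - 56 = -58)
1/(35*(m + Z(0)) - 9055) = 1/(35*(-58 + 0*(5 + 2*0)) - 9055) = 1/(35*(-58 + 0*(5 + 0)) - 9055) = 1/(35*(-58 + 0*5) - 9055) = 1/(35*(-58 + 0) - 9055) = 1/(35*(-58) - 9055) = 1/(-2030 - 9055) = 1/(-11085) = -1/11085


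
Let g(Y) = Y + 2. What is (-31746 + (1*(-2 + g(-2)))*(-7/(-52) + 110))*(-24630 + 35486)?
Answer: -4511335644/13 ≈ -3.4703e+8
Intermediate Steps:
g(Y) = 2 + Y
(-31746 + (1*(-2 + g(-2)))*(-7/(-52) + 110))*(-24630 + 35486) = (-31746 + (1*(-2 + (2 - 2)))*(-7/(-52) + 110))*(-24630 + 35486) = (-31746 + (1*(-2 + 0))*(-7*(-1/52) + 110))*10856 = (-31746 + (1*(-2))*(7/52 + 110))*10856 = (-31746 - 2*5727/52)*10856 = (-31746 - 5727/26)*10856 = -831123/26*10856 = -4511335644/13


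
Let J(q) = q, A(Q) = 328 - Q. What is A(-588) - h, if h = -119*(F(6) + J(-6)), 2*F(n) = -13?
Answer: -1143/2 ≈ -571.50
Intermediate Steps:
F(n) = -13/2 (F(n) = (½)*(-13) = -13/2)
h = 2975/2 (h = -119*(-13/2 - 6) = -119*(-25/2) = 2975/2 ≈ 1487.5)
A(-588) - h = (328 - 1*(-588)) - 1*2975/2 = (328 + 588) - 2975/2 = 916 - 2975/2 = -1143/2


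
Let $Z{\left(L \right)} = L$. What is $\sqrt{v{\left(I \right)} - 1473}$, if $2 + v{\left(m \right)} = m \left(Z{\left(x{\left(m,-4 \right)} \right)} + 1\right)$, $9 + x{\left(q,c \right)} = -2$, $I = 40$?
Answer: $25 i \sqrt{3} \approx 43.301 i$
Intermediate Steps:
$x{\left(q,c \right)} = -11$ ($x{\left(q,c \right)} = -9 - 2 = -11$)
$v{\left(m \right)} = -2 - 10 m$ ($v{\left(m \right)} = -2 + m \left(-11 + 1\right) = -2 + m \left(-10\right) = -2 - 10 m$)
$\sqrt{v{\left(I \right)} - 1473} = \sqrt{\left(-2 - 400\right) - 1473} = \sqrt{-402 - 1473} = \sqrt{-1875} = 25 i \sqrt{3}$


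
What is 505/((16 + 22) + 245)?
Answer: 505/283 ≈ 1.7845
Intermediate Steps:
505/((16 + 22) + 245) = 505/(38 + 245) = 505/283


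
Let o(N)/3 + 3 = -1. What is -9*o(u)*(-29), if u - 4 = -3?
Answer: -3132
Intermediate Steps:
u = 1 (u = 4 - 3 = 1)
o(N) = -12 (o(N) = -9 + 3*(-1) = -9 - 3 = -12)
-9*o(u)*(-29) = -9*(-12)*(-29) = 108*(-29) = -3132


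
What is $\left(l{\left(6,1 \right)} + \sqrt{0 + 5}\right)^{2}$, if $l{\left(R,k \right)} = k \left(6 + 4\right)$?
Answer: $\left(10 + \sqrt{5}\right)^{2} \approx 149.72$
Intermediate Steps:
$l{\left(R,k \right)} = 10 k$ ($l{\left(R,k \right)} = k 10 = 10 k$)
$\left(l{\left(6,1 \right)} + \sqrt{0 + 5}\right)^{2} = \left(10 \cdot 1 + \sqrt{0 + 5}\right)^{2} = \left(10 + \sqrt{5}\right)^{2}$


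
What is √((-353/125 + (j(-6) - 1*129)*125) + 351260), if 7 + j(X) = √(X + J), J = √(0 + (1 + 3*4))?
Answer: √(208910735 + 78125*I*√(6 - √13))/25 ≈ 578.15 + 0.16728*I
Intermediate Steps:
J = √13 (J = √(0 + (1 + 12)) = √(0 + 13) = √13 ≈ 3.6056)
j(X) = -7 + √(X + √13)
√((-353/125 + (j(-6) - 1*129)*125) + 351260) = √((-353/125 + ((-7 + √(-6 + √13)) - 1*129)*125) + 351260) = √((-353*1/125 + ((-7 + √(-6 + √13)) - 129)*125) + 351260) = √((-353/125 + (-136 + √(-6 + √13))*125) + 351260) = √((-353/125 + (-17000 + 125*√(-6 + √13))) + 351260) = √((-2125353/125 + 125*√(-6 + √13)) + 351260) = √(41782147/125 + 125*√(-6 + √13))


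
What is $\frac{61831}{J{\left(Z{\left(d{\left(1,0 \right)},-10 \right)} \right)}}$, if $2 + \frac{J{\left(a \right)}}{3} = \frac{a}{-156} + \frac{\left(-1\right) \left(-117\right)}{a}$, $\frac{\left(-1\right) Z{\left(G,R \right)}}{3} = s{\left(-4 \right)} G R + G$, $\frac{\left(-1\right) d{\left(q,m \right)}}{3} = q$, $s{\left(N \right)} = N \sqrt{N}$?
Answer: $- \frac{733315907324}{468253361} + \frac{5113215947840 i}{1404760083} \approx -1566.1 + 3639.9 i$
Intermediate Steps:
$s{\left(N \right)} = N^{\frac{3}{2}}$
$d{\left(q,m \right)} = - 3 q$
$Z{\left(G,R \right)} = - 3 G + 24 i G R$ ($Z{\left(G,R \right)} = - 3 \left(\left(-4\right)^{\frac{3}{2}} G R + G\right) = - 3 \left(- 8 i G R + G\right) = - 3 \left(G - 8 i G R\right) = - 3 G + 24 i G R$)
$J{\left(a \right)} = -6 + \frac{351}{a} - \frac{a}{52}$ ($J{\left(a \right)} = -6 + 3 \left(\frac{a}{-156} + \frac{\left(-1\right) \left(-117\right)}{a}\right) = -6 + 3 \left(a \left(- \frac{1}{156}\right) + \frac{117}{a}\right) = -6 + 3 \left(- \frac{a}{156} + \frac{117}{a}\right) = -6 + 3 \left(\frac{117}{a} - \frac{a}{156}\right) = -6 - \left(- \frac{351}{a} + \frac{a}{52}\right) = -6 + \frac{351}{a} - \frac{a}{52}$)
$\frac{61831}{J{\left(Z{\left(d{\left(1,0 \right)},-10 \right)} \right)}} = \frac{61831}{-6 + \frac{351}{3 \left(\left(-3\right) 1\right) \left(-1 + 8 i \left(-10\right)\right)} - \frac{3 \left(\left(-3\right) 1\right) \left(-1 + 8 i \left(-10\right)\right)}{52}} = \frac{61831}{-6 + \frac{351}{3 \left(-3\right) \left(-1 - 80 i\right)} - \frac{3 \left(-3\right) \left(-1 - 80 i\right)}{52}} = \frac{61831}{-6 + \frac{351}{9 + 720 i} - \frac{9 + 720 i}{52}} = \frac{61831}{-6 + 351 \frac{9 - 720 i}{518481} - \left(\frac{9}{52} + \frac{180 i}{13}\right)} = \frac{61831}{-6 + \frac{13 \left(9 - 720 i\right)}{19203} - \left(\frac{9}{52} + \frac{180 i}{13}\right)} = \frac{61831}{- \frac{321}{52} - \frac{180 i}{13} + \frac{13 \left(9 - 720 i\right)}{19203}}$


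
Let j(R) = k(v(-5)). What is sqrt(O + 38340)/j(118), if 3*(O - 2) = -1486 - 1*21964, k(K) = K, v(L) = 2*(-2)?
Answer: -sqrt(68682)/6 ≈ -43.679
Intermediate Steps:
v(L) = -4
j(R) = -4
O = -23444/3 (O = 2 + (-1486 - 1*21964)/3 = 2 + (-1486 - 21964)/3 = 2 + (1/3)*(-23450) = 2 - 23450/3 = -23444/3 ≈ -7814.7)
sqrt(O + 38340)/j(118) = sqrt(-23444/3 + 38340)/(-4) = sqrt(91576/3)*(-1/4) = (2*sqrt(68682)/3)*(-1/4) = -sqrt(68682)/6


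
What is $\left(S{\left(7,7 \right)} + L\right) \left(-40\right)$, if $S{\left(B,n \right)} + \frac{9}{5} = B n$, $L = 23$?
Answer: $-2808$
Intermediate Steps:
$S{\left(B,n \right)} = - \frac{9}{5} + B n$
$\left(S{\left(7,7 \right)} + L\right) \left(-40\right) = \left(\left(- \frac{9}{5} + 7 \cdot 7\right) + 23\right) \left(-40\right) = \left(\left(- \frac{9}{5} + 49\right) + 23\right) \left(-40\right) = \left(\frac{236}{5} + 23\right) \left(-40\right) = \frac{351}{5} \left(-40\right) = -2808$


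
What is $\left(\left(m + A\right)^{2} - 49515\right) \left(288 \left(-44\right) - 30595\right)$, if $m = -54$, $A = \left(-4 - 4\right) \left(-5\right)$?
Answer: $2133885173$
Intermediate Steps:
$A = 40$ ($A = \left(-8\right) \left(-5\right) = 40$)
$\left(\left(m + A\right)^{2} - 49515\right) \left(288 \left(-44\right) - 30595\right) = \left(\left(-54 + 40\right)^{2} - 49515\right) \left(288 \left(-44\right) - 30595\right) = \left(\left(-14\right)^{2} - 49515\right) \left(-12672 - 30595\right) = \left(196 - 49515\right) \left(-43267\right) = \left(-49319\right) \left(-43267\right) = 2133885173$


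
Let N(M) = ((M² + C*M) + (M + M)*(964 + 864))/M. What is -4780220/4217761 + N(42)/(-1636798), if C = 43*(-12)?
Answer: -3918837725531/3451811384639 ≈ -1.1353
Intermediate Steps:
C = -516
N(M) = (M² + 3140*M)/M (N(M) = ((M² - 516*M) + (M + M)*(964 + 864))/M = ((M² - 516*M) + (2*M)*1828)/M = ((M² - 516*M) + 3656*M)/M = (M² + 3140*M)/M)
-4780220/4217761 + N(42)/(-1636798) = -4780220/4217761 + (3140 + 42)/(-1636798) = -4780220*1/4217761 + 3182*(-1/1636798) = -4780220/4217761 - 1591/818399 = -3918837725531/3451811384639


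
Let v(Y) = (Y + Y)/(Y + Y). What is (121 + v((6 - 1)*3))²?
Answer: 14884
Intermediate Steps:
v(Y) = 1 (v(Y) = (2*Y)/((2*Y)) = (2*Y)*(1/(2*Y)) = 1)
(121 + v((6 - 1)*3))² = (121 + 1)² = 122² = 14884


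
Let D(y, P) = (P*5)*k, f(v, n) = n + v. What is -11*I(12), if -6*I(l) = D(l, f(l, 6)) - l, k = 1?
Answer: 143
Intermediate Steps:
D(y, P) = 5*P (D(y, P) = (P*5)*1 = (5*P)*1 = 5*P)
I(l) = -5 - 2*l/3 (I(l) = -(5*(6 + l) - l)/6 = -((30 + 5*l) - l)/6 = -(30 + 4*l)/6 = -5 - 2*l/3)
-11*I(12) = -11*(-5 - 2/3*12) = -11*(-5 - 8) = -11*(-13) = 143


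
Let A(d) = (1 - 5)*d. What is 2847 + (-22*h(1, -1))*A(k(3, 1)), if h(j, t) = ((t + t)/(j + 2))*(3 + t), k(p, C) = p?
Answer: 2495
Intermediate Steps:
h(j, t) = 2*t*(3 + t)/(2 + j) (h(j, t) = ((2*t)/(2 + j))*(3 + t) = (2*t/(2 + j))*(3 + t) = 2*t*(3 + t)/(2 + j))
A(d) = -4*d
2847 + (-22*h(1, -1))*A(k(3, 1)) = 2847 + (-44*(-1)*(3 - 1)/(2 + 1))*(-4*3) = 2847 - 44*(-1)*2/3*(-12) = 2847 - 22*(-4/3)*(-12) = 2847 + (88/3)*(-12) = 2847 - 352 = 2495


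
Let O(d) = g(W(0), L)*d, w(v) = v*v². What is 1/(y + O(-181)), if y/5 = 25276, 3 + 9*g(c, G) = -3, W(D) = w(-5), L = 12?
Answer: 3/379502 ≈ 7.9051e-6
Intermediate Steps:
w(v) = v³
W(D) = -125 (W(D) = (-5)³ = -125)
g(c, G) = -⅔ (g(c, G) = -⅓ + (⅑)*(-3) = -⅓ - ⅓ = -⅔)
O(d) = -2*d/3
y = 126380 (y = 5*25276 = 126380)
1/(y + O(-181)) = 1/(126380 - ⅔*(-181)) = 1/(126380 + 362/3) = 1/(379502/3) = 3/379502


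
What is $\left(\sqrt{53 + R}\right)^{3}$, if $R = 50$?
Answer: $103 \sqrt{103} \approx 1045.3$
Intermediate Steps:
$\left(\sqrt{53 + R}\right)^{3} = \left(\sqrt{53 + 50}\right)^{3} = \left(\sqrt{103}\right)^{3} = 103 \sqrt{103}$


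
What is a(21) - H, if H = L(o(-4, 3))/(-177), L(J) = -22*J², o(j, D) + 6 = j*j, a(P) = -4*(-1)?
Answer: -1492/177 ≈ -8.4294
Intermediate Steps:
a(P) = 4
o(j, D) = -6 + j² (o(j, D) = -6 + j*j = -6 + j²)
H = 2200/177 (H = -22*(-6 + (-4)²)²/(-177) = -22*(-6 + 16)²*(-1/177) = -22*10²*(-1/177) = -22*100*(-1/177) = -2200*(-1/177) = 2200/177 ≈ 12.429)
a(21) - H = 4 - 1*2200/177 = 4 - 2200/177 = -1492/177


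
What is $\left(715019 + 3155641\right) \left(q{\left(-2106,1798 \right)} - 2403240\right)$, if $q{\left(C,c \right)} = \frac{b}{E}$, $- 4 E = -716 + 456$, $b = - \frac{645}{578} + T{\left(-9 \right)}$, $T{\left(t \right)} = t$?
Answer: $- \frac{34948085656743702}{3757} \approx -9.3021 \cdot 10^{12}$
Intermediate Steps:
$b = - \frac{5847}{578}$ ($b = - \frac{645}{578} - 9 = - \frac{5847}{578} \approx -10.116$)
$E = 65$ ($E = - \frac{-716 + 456}{4} = \left(- \frac{1}{4}\right) \left(-260\right) = 65$)
$q{\left(C,c \right)} = - \frac{5847}{37570}$ ($q{\left(C,c \right)} = - \frac{5847}{578 \cdot 65} = \left(- \frac{5847}{578}\right) \frac{1}{65} = - \frac{5847}{37570}$)
$\left(715019 + 3155641\right) \left(q{\left(-2106,1798 \right)} - 2403240\right) = \left(715019 + 3155641\right) \left(- \frac{5847}{37570} - 2403240\right) = 3870660 \left(- \frac{90289732647}{37570}\right) = - \frac{34948085656743702}{3757}$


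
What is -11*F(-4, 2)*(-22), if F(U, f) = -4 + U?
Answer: -1936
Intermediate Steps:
-11*F(-4, 2)*(-22) = -11*(-4 - 4)*(-22) = -11*(-8)*(-22) = 88*(-22) = -1936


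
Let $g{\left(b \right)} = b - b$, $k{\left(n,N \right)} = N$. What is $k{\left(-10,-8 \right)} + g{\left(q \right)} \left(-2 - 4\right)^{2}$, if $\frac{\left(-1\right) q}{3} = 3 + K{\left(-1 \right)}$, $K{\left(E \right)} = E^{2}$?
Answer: $-8$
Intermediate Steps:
$q = -12$ ($q = - 3 \left(3 + \left(-1\right)^{2}\right) = - 3 \left(3 + 1\right) = \left(-3\right) 4 = -12$)
$g{\left(b \right)} = 0$
$k{\left(-10,-8 \right)} + g{\left(q \right)} \left(-2 - 4\right)^{2} = -8 + 0 \left(-2 - 4\right)^{2} = -8 + 0 \left(-6\right)^{2} = -8 + 0 \cdot 36 = -8 + 0 = -8$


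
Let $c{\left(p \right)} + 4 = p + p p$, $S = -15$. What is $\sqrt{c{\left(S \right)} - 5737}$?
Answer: $i \sqrt{5531} \approx 74.371 i$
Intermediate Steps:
$c{\left(p \right)} = -4 + p + p^{2}$ ($c{\left(p \right)} = -4 + \left(p + p p\right) = -4 + \left(p + p^{2}\right) = -4 + p + p^{2}$)
$\sqrt{c{\left(S \right)} - 5737} = \sqrt{\left(-4 - 15 + \left(-15\right)^{2}\right) - 5737} = \sqrt{\left(-4 - 15 + 225\right) - 5737} = \sqrt{206 - 5737} = \sqrt{-5531} = i \sqrt{5531}$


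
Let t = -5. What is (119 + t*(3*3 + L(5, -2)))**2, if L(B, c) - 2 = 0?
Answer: 4096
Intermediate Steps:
L(B, c) = 2 (L(B, c) = 2 + 0 = 2)
(119 + t*(3*3 + L(5, -2)))**2 = (119 - 5*(3*3 + 2))**2 = (119 - 5*(9 + 2))**2 = (119 - 5*11)**2 = (119 - 55)**2 = 64**2 = 4096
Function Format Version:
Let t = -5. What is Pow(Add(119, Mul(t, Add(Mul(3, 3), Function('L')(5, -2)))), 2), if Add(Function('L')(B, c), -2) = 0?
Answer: 4096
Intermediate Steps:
Function('L')(B, c) = 2 (Function('L')(B, c) = Add(2, 0) = 2)
Pow(Add(119, Mul(t, Add(Mul(3, 3), Function('L')(5, -2)))), 2) = Pow(Add(119, Mul(-5, Add(Mul(3, 3), 2))), 2) = Pow(Add(119, Mul(-5, Add(9, 2))), 2) = Pow(Add(119, Mul(-5, 11)), 2) = Pow(Add(119, -55), 2) = Pow(64, 2) = 4096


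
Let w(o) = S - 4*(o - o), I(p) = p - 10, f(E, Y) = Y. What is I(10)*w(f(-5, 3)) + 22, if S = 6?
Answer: 22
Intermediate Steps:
I(p) = -10 + p
w(o) = 6 (w(o) = 6 - 4*(o - o) = 6 - 4*0 = 6 + 0 = 6)
I(10)*w(f(-5, 3)) + 22 = (-10 + 10)*6 + 22 = 0*6 + 22 = 0 + 22 = 22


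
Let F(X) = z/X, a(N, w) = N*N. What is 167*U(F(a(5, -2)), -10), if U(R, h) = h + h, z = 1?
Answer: -3340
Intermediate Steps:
a(N, w) = N**2
F(X) = 1/X
U(R, h) = 2*h
167*U(F(a(5, -2)), -10) = 167*(2*(-10)) = 167*(-20) = -3340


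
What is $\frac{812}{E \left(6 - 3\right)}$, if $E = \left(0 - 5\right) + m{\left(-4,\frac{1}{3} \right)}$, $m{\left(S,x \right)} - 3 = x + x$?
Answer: $-203$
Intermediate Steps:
$m{\left(S,x \right)} = 3 + 2 x$ ($m{\left(S,x \right)} = 3 + \left(x + x\right) = 3 + 2 x$)
$E = - \frac{4}{3}$ ($E = \left(0 - 5\right) + \left(3 + \frac{2}{3}\right) = -5 + \left(3 + 2 \cdot \frac{1}{3}\right) = -5 + \left(3 + \frac{2}{3}\right) = -5 + \frac{11}{3} = - \frac{4}{3} \approx -1.3333$)
$\frac{812}{E \left(6 - 3\right)} = \frac{812}{\left(- \frac{4}{3}\right) \left(6 - 3\right)} = \frac{812}{\left(- \frac{4}{3}\right) 3} = \frac{812}{-4} = 812 \left(- \frac{1}{4}\right) = -203$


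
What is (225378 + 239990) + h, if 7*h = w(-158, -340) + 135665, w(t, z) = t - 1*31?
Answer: 3393052/7 ≈ 4.8472e+5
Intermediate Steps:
w(t, z) = -31 + t (w(t, z) = t - 31 = -31 + t)
h = 135476/7 (h = ((-31 - 158) + 135665)/7 = (-189 + 135665)/7 = (⅐)*135476 = 135476/7 ≈ 19354.)
(225378 + 239990) + h = (225378 + 239990) + 135476/7 = 465368 + 135476/7 = 3393052/7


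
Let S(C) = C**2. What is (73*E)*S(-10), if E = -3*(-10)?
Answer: 219000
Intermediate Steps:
E = 30
(73*E)*S(-10) = (73*30)*(-10)**2 = 2190*100 = 219000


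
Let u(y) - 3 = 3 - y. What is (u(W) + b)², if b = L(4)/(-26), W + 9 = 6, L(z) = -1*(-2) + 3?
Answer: 52441/676 ≈ 77.575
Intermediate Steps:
L(z) = 5 (L(z) = 2 + 3 = 5)
W = -3 (W = -9 + 6 = -3)
u(y) = 6 - y (u(y) = 3 + (3 - y) = 6 - y)
b = -5/26 (b = 5/(-26) = 5*(-1/26) = -5/26 ≈ -0.19231)
(u(W) + b)² = ((6 - 1*(-3)) - 5/26)² = ((6 + 3) - 5/26)² = (9 - 5/26)² = (229/26)² = 52441/676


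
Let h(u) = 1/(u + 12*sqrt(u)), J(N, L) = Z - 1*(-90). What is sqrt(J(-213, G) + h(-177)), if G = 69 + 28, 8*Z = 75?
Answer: sqrt(6)*sqrt((140707 - 9540*I*sqrt(177))/(59 - 4*I*sqrt(177)))/12 ≈ 9.9686 - 0.00014094*I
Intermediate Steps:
Z = 75/8 (Z = (1/8)*75 = 75/8 ≈ 9.3750)
G = 97
J(N, L) = 795/8 (J(N, L) = 75/8 - 1*(-90) = 75/8 + 90 = 795/8)
sqrt(J(-213, G) + h(-177)) = sqrt(795/8 + 1/(-177 + 12*sqrt(-177))) = sqrt(795/8 + 1/(-177 + 12*(I*sqrt(177)))) = sqrt(795/8 + 1/(-177 + 12*I*sqrt(177)))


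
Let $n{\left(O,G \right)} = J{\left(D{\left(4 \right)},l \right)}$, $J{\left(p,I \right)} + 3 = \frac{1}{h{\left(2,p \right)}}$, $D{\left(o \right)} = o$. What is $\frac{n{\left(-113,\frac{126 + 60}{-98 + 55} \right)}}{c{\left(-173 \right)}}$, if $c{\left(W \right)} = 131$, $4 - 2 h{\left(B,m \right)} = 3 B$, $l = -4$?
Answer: $- \frac{4}{131} \approx -0.030534$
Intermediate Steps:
$h{\left(B,m \right)} = 2 - \frac{3 B}{2}$
$J{\left(p,I \right)} = -4$ ($J{\left(p,I \right)} = -3 + \frac{1}{2 - 3} = -3 + \frac{1}{-1} = -3 - 1 = -4$)
$n{\left(O,G \right)} = -4$
$\frac{n{\left(-113,\frac{126 + 60}{-98 + 55} \right)}}{c{\left(-173 \right)}} = - \frac{4}{131}$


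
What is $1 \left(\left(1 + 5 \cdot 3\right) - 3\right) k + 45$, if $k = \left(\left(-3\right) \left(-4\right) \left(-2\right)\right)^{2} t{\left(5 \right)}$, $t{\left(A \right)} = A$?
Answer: $37485$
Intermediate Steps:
$k = 2880$ ($k = \left(\left(-3\right) \left(-4\right) \left(-2\right)\right)^{2} \cdot 5 = \left(12 \left(-2\right)\right)^{2} \cdot 5 = \left(-24\right)^{2} \cdot 5 = 576 \cdot 5 = 2880$)
$1 \left(\left(1 + 5 \cdot 3\right) - 3\right) k + 45 = 1 \left(\left(1 + 5 \cdot 3\right) - 3\right) 2880 + 45 = 1 \left(\left(1 + 15\right) - 3\right) 2880 + 45 = 1 \left(16 - 3\right) 2880 + 45 = 1 \cdot 13 \cdot 2880 + 45 = 13 \cdot 2880 + 45 = 37440 + 45 = 37485$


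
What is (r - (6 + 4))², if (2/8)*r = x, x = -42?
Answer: 31684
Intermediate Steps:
r = -168 (r = 4*(-42) = -168)
(r - (6 + 4))² = (-168 - (6 + 4))² = (-168 - 1*10)² = (-168 - 10)² = (-178)² = 31684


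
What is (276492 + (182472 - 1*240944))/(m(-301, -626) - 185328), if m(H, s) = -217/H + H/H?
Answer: -937486/796903 ≈ -1.1764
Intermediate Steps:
m(H, s) = 1 - 217/H (m(H, s) = -217/H + 1 = 1 - 217/H)
(276492 + (182472 - 1*240944))/(m(-301, -626) - 185328) = (276492 + (182472 - 1*240944))/((-217 - 301)/(-301) - 185328) = (276492 + (182472 - 240944))/(-1/301*(-518) - 185328) = (276492 - 58472)/(74/43 - 185328) = 218020/(-7969030/43) = 218020*(-43/7969030) = -937486/796903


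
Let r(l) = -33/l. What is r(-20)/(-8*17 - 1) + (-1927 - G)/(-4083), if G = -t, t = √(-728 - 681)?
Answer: 5145241/11187420 - I*√1409/4083 ≈ 0.45991 - 0.0091934*I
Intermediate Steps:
t = I*√1409 (t = √(-1409) = I*√1409 ≈ 37.537*I)
G = -I*√1409 ≈ -37.537*I
r(-20)/(-8*17 - 1) + (-1927 - G)/(-4083) = (-33/(-20))/(-8*17 - 1) + (-1927 - (-1)*I*√1409)/(-4083) = (-33*(-1/20))/(-136 - 1) + (-1927 + I*√1409)*(-1/4083) = (33/20)/(-137) + (1927/4083 - I*√1409/4083) = (33/20)*(-1/137) + (1927/4083 - I*√1409/4083) = -33/2740 + (1927/4083 - I*√1409/4083) = 5145241/11187420 - I*√1409/4083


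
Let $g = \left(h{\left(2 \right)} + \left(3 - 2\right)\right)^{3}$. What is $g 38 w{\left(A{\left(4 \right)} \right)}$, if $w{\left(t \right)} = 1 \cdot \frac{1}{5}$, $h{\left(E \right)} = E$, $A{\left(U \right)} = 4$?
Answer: $\frac{1026}{5} \approx 205.2$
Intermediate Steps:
$w{\left(t \right)} = \frac{1}{5}$ ($w{\left(t \right)} = 1 \cdot \frac{1}{5} = \frac{1}{5}$)
$g = 27$ ($g = \left(2 + \left(3 - 2\right)\right)^{3} = \left(2 + 1\right)^{3} = 3^{3} = 27$)
$g 38 w{\left(A{\left(4 \right)} \right)} = 27 \cdot 38 \cdot \frac{1}{5} = 1026 \cdot \frac{1}{5} = \frac{1026}{5}$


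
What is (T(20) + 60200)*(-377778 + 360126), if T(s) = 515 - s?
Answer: -1071388140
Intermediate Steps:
(T(20) + 60200)*(-377778 + 360126) = ((515 - 1*20) + 60200)*(-377778 + 360126) = ((515 - 20) + 60200)*(-17652) = (495 + 60200)*(-17652) = 60695*(-17652) = -1071388140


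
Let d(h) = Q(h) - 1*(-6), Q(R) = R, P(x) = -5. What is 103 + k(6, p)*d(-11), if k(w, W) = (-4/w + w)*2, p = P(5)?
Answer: 149/3 ≈ 49.667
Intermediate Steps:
p = -5
d(h) = 6 + h (d(h) = h - 1*(-6) = h + 6 = 6 + h)
k(w, W) = -8/w + 2*w (k(w, W) = (w - 4/w)*2 = -8/w + 2*w)
103 + k(6, p)*d(-11) = 103 + (-8/6 + 2*6)*(6 - 11) = 103 + (-8*⅙ + 12)*(-5) = 103 + (-4/3 + 12)*(-5) = 103 + (32/3)*(-5) = 103 - 160/3 = 149/3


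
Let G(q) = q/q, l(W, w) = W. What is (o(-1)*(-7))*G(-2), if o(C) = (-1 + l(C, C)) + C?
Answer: 21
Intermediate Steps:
G(q) = 1
o(C) = -1 + 2*C (o(C) = (-1 + C) + C = -1 + 2*C)
(o(-1)*(-7))*G(-2) = ((-1 + 2*(-1))*(-7))*1 = ((-1 - 2)*(-7))*1 = -3*(-7)*1 = 21*1 = 21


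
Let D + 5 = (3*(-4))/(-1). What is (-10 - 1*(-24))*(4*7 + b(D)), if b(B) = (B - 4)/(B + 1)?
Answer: 1589/4 ≈ 397.25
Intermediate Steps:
D = 7 (D = -5 + (3*(-4))/(-1) = -5 - 12*(-1) = -5 + 12 = 7)
b(B) = (-4 + B)/(1 + B)
(-10 - 1*(-24))*(4*7 + b(D)) = (-10 - 1*(-24))*(4*7 + (-4 + 7)/(1 + 7)) = (-10 + 24)*(28 + 3/8) = 14*(28 + (1/8)*3) = 14*(28 + 3/8) = 14*(227/8) = 1589/4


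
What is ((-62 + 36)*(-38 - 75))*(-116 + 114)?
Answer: -5876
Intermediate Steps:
((-62 + 36)*(-38 - 75))*(-116 + 114) = -26*(-113)*(-2) = 2938*(-2) = -5876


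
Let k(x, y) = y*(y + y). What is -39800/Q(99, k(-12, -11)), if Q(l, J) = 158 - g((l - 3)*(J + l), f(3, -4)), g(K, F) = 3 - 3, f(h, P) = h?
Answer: -19900/79 ≈ -251.90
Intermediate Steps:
k(x, y) = 2*y² (k(x, y) = y*(2*y) = 2*y²)
g(K, F) = 0
Q(l, J) = 158 (Q(l, J) = 158 - 1*0 = 158 + 0 = 158)
-39800/Q(99, k(-12, -11)) = -39800/158 = -39800*1/158 = -19900/79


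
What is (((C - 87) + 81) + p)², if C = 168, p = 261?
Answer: 178929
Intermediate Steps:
(((C - 87) + 81) + p)² = (((168 - 87) + 81) + 261)² = ((81 + 81) + 261)² = (162 + 261)² = 423² = 178929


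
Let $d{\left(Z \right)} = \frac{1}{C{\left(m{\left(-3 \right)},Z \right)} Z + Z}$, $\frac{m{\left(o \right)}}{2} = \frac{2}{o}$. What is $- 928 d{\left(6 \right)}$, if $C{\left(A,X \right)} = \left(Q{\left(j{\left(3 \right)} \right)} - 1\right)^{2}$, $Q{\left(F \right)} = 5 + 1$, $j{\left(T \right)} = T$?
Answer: $- \frac{232}{39} \approx -5.9487$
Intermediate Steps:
$m{\left(o \right)} = \frac{4}{o}$ ($m{\left(o \right)} = 2 \frac{2}{o} = \frac{4}{o}$)
$Q{\left(F \right)} = 6$
$C{\left(A,X \right)} = 25$ ($C{\left(A,X \right)} = \left(6 - 1\right)^{2} = 5^{2} = 25$)
$d{\left(Z \right)} = \frac{1}{26 Z}$ ($d{\left(Z \right)} = \frac{1}{25 Z + Z} = \frac{1}{26 Z}$)
$- 928 d{\left(6 \right)} = - 928 \frac{1}{26 \cdot 6} = - 928 \cdot \frac{1}{26} \cdot \frac{1}{6} = \left(-928\right) \frac{1}{156} = - \frac{232}{39}$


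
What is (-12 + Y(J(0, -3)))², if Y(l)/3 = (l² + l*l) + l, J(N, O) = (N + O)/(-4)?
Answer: 2601/64 ≈ 40.641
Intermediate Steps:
J(N, O) = -N/4 - O/4 (J(N, O) = (N + O)*(-¼) = -N/4 - O/4)
Y(l) = 3*l + 6*l² (Y(l) = 3*((l² + l*l) + l) = 3*((l² + l²) + l) = 3*(2*l² + l) = 3*(l + 2*l²) = 3*l + 6*l²)
(-12 + Y(J(0, -3)))² = (-12 + 3*(-¼*0 - ¼*(-3))*(1 + 2*(-¼*0 - ¼*(-3))))² = (-12 + 3*(0 + ¾)*(1 + 2*(0 + ¾)))² = (-12 + 3*(¾)*(1 + 2*(¾)))² = (-12 + 3*(¾)*(1 + 3/2))² = (-12 + 3*(¾)*(5/2))² = (-12 + 45/8)² = (-51/8)² = 2601/64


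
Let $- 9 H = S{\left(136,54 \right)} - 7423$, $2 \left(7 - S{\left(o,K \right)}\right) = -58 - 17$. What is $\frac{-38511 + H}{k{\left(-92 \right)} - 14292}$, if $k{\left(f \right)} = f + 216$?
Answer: $\frac{226147}{85008} \approx 2.6603$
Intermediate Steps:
$S{\left(o,K \right)} = \frac{89}{2}$ ($S{\left(o,K \right)} = 7 - \frac{-58 - 17}{2} = 7 - - \frac{75}{2} = 7 + \frac{75}{2} = \frac{89}{2}$)
$k{\left(f \right)} = 216 + f$
$H = \frac{4919}{6}$ ($H = - \frac{\frac{89}{2} - 7423}{9} = \left(- \frac{1}{9}\right) \left(- \frac{14757}{2}\right) = \frac{4919}{6} \approx 819.83$)
$\frac{-38511 + H}{k{\left(-92 \right)} - 14292} = \frac{-38511 + \frac{4919}{6}}{\left(216 - 92\right) - 14292} = - \frac{226147}{6 \left(124 - 14292\right)} = - \frac{226147}{6 \left(-14168\right)} = \left(- \frac{226147}{6}\right) \left(- \frac{1}{14168}\right) = \frac{226147}{85008}$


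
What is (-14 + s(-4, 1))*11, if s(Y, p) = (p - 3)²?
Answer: -110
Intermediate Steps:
s(Y, p) = (-3 + p)²
(-14 + s(-4, 1))*11 = (-14 + (-3 + 1)²)*11 = (-14 + (-2)²)*11 = (-14 + 4)*11 = -10*11 = -110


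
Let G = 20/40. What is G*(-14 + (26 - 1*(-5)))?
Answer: 17/2 ≈ 8.5000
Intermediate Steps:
G = ½ (G = 20*(1/40) = ½ ≈ 0.50000)
G*(-14 + (26 - 1*(-5))) = (-14 + (26 - 1*(-5)))/2 = (-14 + (26 + 5))/2 = (-14 + 31)/2 = (½)*17 = 17/2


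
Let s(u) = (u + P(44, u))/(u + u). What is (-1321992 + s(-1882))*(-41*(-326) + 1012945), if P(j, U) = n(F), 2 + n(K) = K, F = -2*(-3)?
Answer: -2553449457399555/1882 ≈ -1.3568e+12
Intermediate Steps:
F = 6
n(K) = -2 + K
P(j, U) = 4 (P(j, U) = -2 + 6 = 4)
s(u) = (4 + u)/(2*u) (s(u) = (u + 4)/(u + u) = (4 + u)/((2*u)) = (4 + u)*(1/(2*u)) = (4 + u)/(2*u))
(-1321992 + s(-1882))*(-41*(-326) + 1012945) = (-1321992 + (½)*(4 - 1882)/(-1882))*(-41*(-326) + 1012945) = (-1321992 + (½)*(-1/1882)*(-1878))*(13366 + 1012945) = (-1321992 + 939/1882)*1026311 = -2487988005/1882*1026311 = -2553449457399555/1882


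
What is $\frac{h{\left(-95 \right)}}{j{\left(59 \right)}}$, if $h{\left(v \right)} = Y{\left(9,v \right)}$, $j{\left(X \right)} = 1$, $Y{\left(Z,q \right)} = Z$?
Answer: $9$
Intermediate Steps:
$h{\left(v \right)} = 9$
$\frac{h{\left(-95 \right)}}{j{\left(59 \right)}} = \frac{9}{1} = 9 \cdot 1 = 9$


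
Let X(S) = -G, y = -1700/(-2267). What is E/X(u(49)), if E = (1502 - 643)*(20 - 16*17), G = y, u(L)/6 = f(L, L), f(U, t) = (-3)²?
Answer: 122683239/425 ≈ 2.8867e+5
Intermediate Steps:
f(U, t) = 9
u(L) = 54 (u(L) = 6*9 = 54)
y = 1700/2267 (y = -1700*(-1/2267) = 1700/2267 ≈ 0.74989)
G = 1700/2267 ≈ 0.74989
X(S) = -1700/2267 (X(S) = -1*1700/2267 = -1700/2267)
E = -216468 (E = 859*(20 - 272) = 859*(-252) = -216468)
E/X(u(49)) = -216468/(-1700/2267) = -216468*(-2267/1700) = 122683239/425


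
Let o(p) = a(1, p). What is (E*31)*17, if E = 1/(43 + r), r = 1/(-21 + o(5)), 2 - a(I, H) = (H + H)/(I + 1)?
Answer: 12648/1031 ≈ 12.268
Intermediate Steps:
a(I, H) = 2 - 2*H/(1 + I) (a(I, H) = 2 - (H + H)/(I + 1) = 2 - 2*H/(1 + I))
o(p) = 2 - p (o(p) = 2*(1 + 1 - p)/(1 + 1) = 2*(2 - p)/2 = 2*(½)*(2 - p) = 2 - p)
r = -1/24 (r = 1/(-21 + (2 - 1*5)) = 1/(-21 + (2 - 5)) = 1/(-21 - 3) = 1/(-24) = -1/24 ≈ -0.041667)
E = 24/1031 (E = 1/(43 - 1/24) = 1/(1031/24) = 24/1031 ≈ 0.023278)
(E*31)*17 = ((24/1031)*31)*17 = (744/1031)*17 = 12648/1031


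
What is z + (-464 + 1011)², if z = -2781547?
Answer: -2482338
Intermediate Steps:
z + (-464 + 1011)² = -2781547 + (-464 + 1011)² = -2781547 + 547² = -2781547 + 299209 = -2482338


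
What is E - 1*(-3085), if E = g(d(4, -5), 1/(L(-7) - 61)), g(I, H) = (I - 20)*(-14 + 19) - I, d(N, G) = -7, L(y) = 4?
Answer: 2957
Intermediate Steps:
g(I, H) = -100 + 4*I (g(I, H) = (-20 + I)*5 - I = (-100 + 5*I) - I = -100 + 4*I)
E = -128 (E = -100 + 4*(-7) = -100 - 28 = -128)
E - 1*(-3085) = -128 - 1*(-3085) = -128 + 3085 = 2957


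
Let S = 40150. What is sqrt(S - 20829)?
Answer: 139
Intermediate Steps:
sqrt(S - 20829) = sqrt(40150 - 20829) = sqrt(19321) = 139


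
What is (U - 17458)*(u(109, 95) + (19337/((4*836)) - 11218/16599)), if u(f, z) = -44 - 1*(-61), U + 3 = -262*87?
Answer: -4490561707715/5046096 ≈ -8.8991e+5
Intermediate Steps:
U = -22797 (U = -3 - 262*87 = -3 - 22794 = -22797)
u(f, z) = 17 (u(f, z) = -44 + 61 = 17)
(U - 17458)*(u(109, 95) + (19337/((4*836)) - 11218/16599)) = (-22797 - 17458)*(17 + (19337/((4*836)) - 11218/16599)) = -40255*(17 + (19337/3344 - 11218*1/16599)) = -40255*(17 + (19337*(1/3344) - 11218/16599)) = -40255*(17 + (19337/3344 - 11218/16599)) = -40255*(17 + 25769261/5046096) = -40255*111552893/5046096 = -4490561707715/5046096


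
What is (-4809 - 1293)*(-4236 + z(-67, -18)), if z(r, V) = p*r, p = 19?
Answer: 33615918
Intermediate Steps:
z(r, V) = 19*r
(-4809 - 1293)*(-4236 + z(-67, -18)) = (-4809 - 1293)*(-4236 + 19*(-67)) = -6102*(-4236 - 1273) = -6102*(-5509) = 33615918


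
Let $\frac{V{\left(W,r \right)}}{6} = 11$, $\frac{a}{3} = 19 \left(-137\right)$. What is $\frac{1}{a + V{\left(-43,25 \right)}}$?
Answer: $- \frac{1}{7743} \approx -0.00012915$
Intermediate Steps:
$a = -7809$ ($a = 3 \cdot 19 \left(-137\right) = 3 \left(-2603\right) = -7809$)
$V{\left(W,r \right)} = 66$ ($V{\left(W,r \right)} = 6 \cdot 11 = 66$)
$\frac{1}{a + V{\left(-43,25 \right)}} = \frac{1}{-7809 + 66} = \frac{1}{-7743} = - \frac{1}{7743}$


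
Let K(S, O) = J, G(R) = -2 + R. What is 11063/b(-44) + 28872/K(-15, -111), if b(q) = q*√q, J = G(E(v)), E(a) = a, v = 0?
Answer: -14436 + 11063*I*√11/968 ≈ -14436.0 + 37.905*I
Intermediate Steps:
J = -2 (J = -2 + 0 = -2)
b(q) = q^(3/2)
K(S, O) = -2
11063/b(-44) + 28872/K(-15, -111) = 11063/((-44)^(3/2)) + 28872/(-2) = 11063/((-88*I*√11)) + 28872*(-½) = 11063*(I*√11/968) - 14436 = 11063*I*√11/968 - 14436 = -14436 + 11063*I*√11/968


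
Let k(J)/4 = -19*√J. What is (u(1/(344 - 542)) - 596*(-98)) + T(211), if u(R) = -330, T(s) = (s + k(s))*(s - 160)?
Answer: 68839 - 3876*√211 ≈ 12537.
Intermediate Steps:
k(J) = -76*√J (k(J) = 4*(-19*√J) = -76*√J)
T(s) = (-160 + s)*(s - 76*√s) (T(s) = (s - 76*√s)*(s - 160) = (s - 76*√s)*(-160 + s) = (-160 + s)*(s - 76*√s))
(u(1/(344 - 542)) - 596*(-98)) + T(211) = (-330 - 596*(-98)) + (211² - 160*211 - 16036*√211 + 12160*√211) = (-330 + 58408) + (44521 - 33760 - 16036*√211 + 12160*√211) = 58078 + (44521 - 33760 - 16036*√211 + 12160*√211) = 58078 + (10761 - 3876*√211) = 68839 - 3876*√211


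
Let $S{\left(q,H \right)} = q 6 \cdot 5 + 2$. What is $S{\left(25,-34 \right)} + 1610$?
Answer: $2362$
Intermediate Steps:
$S{\left(q,H \right)} = 2 + 30 q$ ($S{\left(q,H \right)} = q 30 + 2 = 30 q + 2 = 2 + 30 q$)
$S{\left(25,-34 \right)} + 1610 = \left(2 + 30 \cdot 25\right) + 1610 = \left(2 + 750\right) + 1610 = 752 + 1610 = 2362$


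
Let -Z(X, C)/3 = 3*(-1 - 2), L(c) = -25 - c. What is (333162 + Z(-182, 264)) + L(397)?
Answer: 332767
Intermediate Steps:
Z(X, C) = 27 (Z(X, C) = -9*(-1 - 2) = -9*(-3) = -3*(-9) = 27)
(333162 + Z(-182, 264)) + L(397) = (333162 + 27) + (-25 - 1*397) = 333189 + (-25 - 397) = 333189 - 422 = 332767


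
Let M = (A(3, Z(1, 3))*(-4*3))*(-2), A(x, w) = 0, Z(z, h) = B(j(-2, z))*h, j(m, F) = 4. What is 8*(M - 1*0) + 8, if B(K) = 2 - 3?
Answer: 8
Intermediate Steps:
B(K) = -1
Z(z, h) = -h
M = 0 (M = (0*(-4*3))*(-2) = (0*(-12))*(-2) = 0*(-2) = 0)
8*(M - 1*0) + 8 = 8*(0 - 1*0) + 8 = 8*(0 + 0) + 8 = 8*0 + 8 = 0 + 8 = 8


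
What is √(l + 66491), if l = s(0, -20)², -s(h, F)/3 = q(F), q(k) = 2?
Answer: √66527 ≈ 257.93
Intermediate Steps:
s(h, F) = -6 (s(h, F) = -3*2 = -6)
l = 36 (l = (-6)² = 36)
√(l + 66491) = √(36 + 66491) = √66527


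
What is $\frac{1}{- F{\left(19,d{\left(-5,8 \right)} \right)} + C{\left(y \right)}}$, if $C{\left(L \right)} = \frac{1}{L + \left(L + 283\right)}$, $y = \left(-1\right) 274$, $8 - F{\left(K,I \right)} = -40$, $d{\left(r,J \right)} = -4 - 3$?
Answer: $- \frac{265}{12721} \approx -0.020832$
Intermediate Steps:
$d{\left(r,J \right)} = -7$ ($d{\left(r,J \right)} = -4 - 3 = -7$)
$F{\left(K,I \right)} = 48$ ($F{\left(K,I \right)} = 8 - -40 = 8 + 40 = 48$)
$y = -274$
$C{\left(L \right)} = \frac{1}{283 + 2 L}$ ($C{\left(L \right)} = \frac{1}{L + \left(283 + L\right)} = \frac{1}{283 + 2 L}$)
$\frac{1}{- F{\left(19,d{\left(-5,8 \right)} \right)} + C{\left(y \right)}} = \frac{1}{\left(-1\right) 48 + \frac{1}{283 + 2 \left(-274\right)}} = \frac{1}{-48 + \frac{1}{283 - 548}} = \frac{1}{-48 + \frac{1}{-265}} = \frac{1}{-48 - \frac{1}{265}} = \frac{1}{- \frac{12721}{265}} = - \frac{265}{12721}$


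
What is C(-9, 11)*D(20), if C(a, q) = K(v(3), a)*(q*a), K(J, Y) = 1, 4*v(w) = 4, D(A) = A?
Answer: -1980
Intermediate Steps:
v(w) = 1 (v(w) = (¼)*4 = 1)
C(a, q) = a*q (C(a, q) = 1*(q*a) = 1*(a*q) = a*q)
C(-9, 11)*D(20) = -9*11*20 = -99*20 = -1980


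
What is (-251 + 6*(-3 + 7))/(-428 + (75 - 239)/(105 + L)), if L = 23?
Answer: 7264/13737 ≈ 0.52879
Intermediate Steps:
(-251 + 6*(-3 + 7))/(-428 + (75 - 239)/(105 + L)) = (-251 + 6*(-3 + 7))/(-428 + (75 - 239)/(105 + 23)) = (-251 + 6*4)/(-428 - 164/128) = (-251 + 24)/(-428 - 164*1/128) = -227/(-428 - 41/32) = -227/(-13737/32) = -227*(-32/13737) = 7264/13737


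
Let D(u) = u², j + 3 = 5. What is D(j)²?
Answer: 16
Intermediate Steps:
j = 2 (j = -3 + 5 = 2)
D(j)² = (2²)² = 4² = 16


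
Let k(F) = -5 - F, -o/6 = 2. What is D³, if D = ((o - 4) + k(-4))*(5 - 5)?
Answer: 0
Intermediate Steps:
o = -12 (o = -6*2 = -12)
D = 0 (D = ((-12 - 4) + (-5 - 1*(-4)))*(5 - 5) = (-16 + (-5 + 4))*0 = (-16 - 1)*0 = -17*0 = 0)
D³ = 0³ = 0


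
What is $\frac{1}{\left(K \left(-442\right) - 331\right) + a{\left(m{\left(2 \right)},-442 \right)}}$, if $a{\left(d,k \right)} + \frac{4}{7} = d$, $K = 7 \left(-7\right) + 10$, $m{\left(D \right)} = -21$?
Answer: $\frac{7}{118198} \approx 5.9223 \cdot 10^{-5}$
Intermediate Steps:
$K = -39$ ($K = -49 + 10 = -39$)
$a{\left(d,k \right)} = - \frac{4}{7} + d$
$\frac{1}{\left(K \left(-442\right) - 331\right) + a{\left(m{\left(2 \right)},-442 \right)}} = \frac{1}{\left(\left(-39\right) \left(-442\right) - 331\right) - \frac{151}{7}} = \frac{1}{\left(17238 - 331\right) - \frac{151}{7}} = \frac{1}{16907 - \frac{151}{7}} = \frac{1}{\frac{118198}{7}} = \frac{7}{118198}$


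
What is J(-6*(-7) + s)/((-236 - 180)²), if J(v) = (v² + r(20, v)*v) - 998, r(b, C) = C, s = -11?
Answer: 231/43264 ≈ 0.0053393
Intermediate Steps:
J(v) = -998 + 2*v² (J(v) = (v² + v*v) - 998 = (v² + v²) - 998 = 2*v² - 998 = -998 + 2*v²)
J(-6*(-7) + s)/((-236 - 180)²) = (-998 + 2*(-6*(-7) - 11)²)/((-236 - 180)²) = (-998 + 2*(42 - 11)²)/((-416)²) = (-998 + 2*31²)/173056 = (-998 + 2*961)*(1/173056) = (-998 + 1922)*(1/173056) = 924*(1/173056) = 231/43264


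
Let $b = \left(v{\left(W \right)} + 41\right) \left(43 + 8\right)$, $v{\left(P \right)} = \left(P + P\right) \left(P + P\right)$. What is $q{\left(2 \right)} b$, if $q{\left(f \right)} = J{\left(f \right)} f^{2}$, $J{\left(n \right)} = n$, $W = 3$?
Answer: $31416$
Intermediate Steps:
$v{\left(P \right)} = 4 P^{2}$ ($v{\left(P \right)} = 2 P 2 P = 4 P^{2}$)
$q{\left(f \right)} = f^{3}$ ($q{\left(f \right)} = f f^{2} = f^{3}$)
$b = 3927$ ($b = \left(4 \cdot 3^{2} + 41\right) \left(43 + 8\right) = \left(4 \cdot 9 + 41\right) 51 = \left(36 + 41\right) 51 = 77 \cdot 51 = 3927$)
$q{\left(2 \right)} b = 2^{3} \cdot 3927 = 8 \cdot 3927 = 31416$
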